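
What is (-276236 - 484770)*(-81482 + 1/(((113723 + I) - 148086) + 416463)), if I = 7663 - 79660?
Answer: 19228957029720870/310103 ≈ 6.2008e+10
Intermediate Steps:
I = -71997
(-276236 - 484770)*(-81482 + 1/(((113723 + I) - 148086) + 416463)) = (-276236 - 484770)*(-81482 + 1/(((113723 - 71997) - 148086) + 416463)) = -761006*(-81482 + 1/((41726 - 148086) + 416463)) = -761006*(-81482 + 1/(-106360 + 416463)) = -761006*(-81482 + 1/310103) = -761006*(-25267812645/310103) = 19228957029720870/310103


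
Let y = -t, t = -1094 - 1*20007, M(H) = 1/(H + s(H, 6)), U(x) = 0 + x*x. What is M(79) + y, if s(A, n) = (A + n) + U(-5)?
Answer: 3988090/189 ≈ 21101.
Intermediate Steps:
U(x) = x² (U(x) = 0 + x² = x²)
s(A, n) = 25 + A + n (s(A, n) = (A + n) + (-5)² = (A + n) + 25 = 25 + A + n)
M(H) = 1/(31 + 2*H) (M(H) = 1/(H + (25 + H + 6)) = 1/(H + (31 + H)) = 1/(31 + 2*H))
t = -21101 (t = -1094 - 20007 = -21101)
y = 21101 (y = -1*(-21101) = 21101)
M(79) + y = 1/(31 + 2*79) + 21101 = 1/(31 + 158) + 21101 = 1/189 + 21101 = 3988090/189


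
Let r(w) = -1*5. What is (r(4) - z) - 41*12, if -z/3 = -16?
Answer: -545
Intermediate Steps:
z = 48 (z = -3*(-16) = 48)
r(w) = -5
(r(4) - z) - 41*12 = (-5 - 1*48) - 41*12 = (-5 - 48) - 492 = -53 - 492 = -545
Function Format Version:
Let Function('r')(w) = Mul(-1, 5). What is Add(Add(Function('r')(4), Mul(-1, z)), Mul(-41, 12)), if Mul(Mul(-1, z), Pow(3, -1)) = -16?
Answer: -545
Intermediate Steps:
z = 48 (z = Mul(-3, -16) = 48)
Function('r')(w) = -5
Add(Add(Function('r')(4), Mul(-1, z)), Mul(-41, 12)) = Add(Add(-5, Mul(-1, 48)), Mul(-41, 12)) = Add(Add(-5, -48), -492) = Add(-53, -492) = -545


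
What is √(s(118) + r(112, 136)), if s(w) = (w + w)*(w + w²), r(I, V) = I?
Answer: 2*√828506 ≈ 1820.4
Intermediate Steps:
s(w) = 2*w*(w + w²) (s(w) = (2*w)*(w + w²) = 2*w*(w + w²))
√(s(118) + r(112, 136)) = √(2*118²*(1 + 118) + 112) = √(2*13924*119 + 112) = √(3313912 + 112) = √3314024 = 2*√828506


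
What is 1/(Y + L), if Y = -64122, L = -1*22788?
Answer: -1/86910 ≈ -1.1506e-5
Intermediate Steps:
L = -22788
1/(Y + L) = 1/(-64122 - 22788) = 1/(-86910) = -1/86910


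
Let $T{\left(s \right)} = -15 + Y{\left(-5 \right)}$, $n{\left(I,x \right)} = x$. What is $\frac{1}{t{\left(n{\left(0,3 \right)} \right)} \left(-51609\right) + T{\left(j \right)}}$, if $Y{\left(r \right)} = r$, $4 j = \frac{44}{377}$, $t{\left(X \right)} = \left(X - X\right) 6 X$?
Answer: $- \frac{1}{20} \approx -0.05$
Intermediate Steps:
$t{\left(X \right)} = 0$ ($t{\left(X \right)} = 0 \cdot 6 X = 0 X = 0$)
$j = \frac{11}{377}$ ($j = \frac{44 \cdot \frac{1}{377}}{4} = \frac{1}{4} \cdot \frac{44}{377} = \frac{11}{377} \approx 0.029178$)
$T{\left(s \right)} = -20$ ($T{\left(s \right)} = -15 - 5 = -20$)
$\frac{1}{t{\left(n{\left(0,3 \right)} \right)} \left(-51609\right) + T{\left(j \right)}} = \frac{1}{0 \left(-51609\right) - 20} = \frac{1}{0 - 20} = \frac{1}{-20} = - \frac{1}{20}$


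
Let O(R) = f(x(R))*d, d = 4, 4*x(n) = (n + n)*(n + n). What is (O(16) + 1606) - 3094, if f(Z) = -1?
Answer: -1492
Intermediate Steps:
x(n) = n² (x(n) = ((n + n)*(n + n))/4 = ((2*n)*(2*n))/4 = (4*n²)/4 = n²)
O(R) = -4 (O(R) = -1*4 = -4)
(O(16) + 1606) - 3094 = (-4 + 1606) - 3094 = 1602 - 3094 = -1492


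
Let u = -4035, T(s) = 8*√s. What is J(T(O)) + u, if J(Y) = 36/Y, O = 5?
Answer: -4035 + 9*√5/10 ≈ -4033.0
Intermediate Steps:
J(T(O)) + u = 36/((8*√5)) - 4035 = 36*(√5/40) - 4035 = 9*√5/10 - 4035 = -4035 + 9*√5/10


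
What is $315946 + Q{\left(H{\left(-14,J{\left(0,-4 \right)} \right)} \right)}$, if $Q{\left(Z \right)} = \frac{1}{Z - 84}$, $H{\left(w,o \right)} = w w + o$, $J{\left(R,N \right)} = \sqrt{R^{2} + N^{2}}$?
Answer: $\frac{36649737}{116} \approx 3.1595 \cdot 10^{5}$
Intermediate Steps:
$J{\left(R,N \right)} = \sqrt{N^{2} + R^{2}}$
$H{\left(w,o \right)} = o + w^{2}$ ($H{\left(w,o \right)} = w^{2} + o = o + w^{2}$)
$Q{\left(Z \right)} = \frac{1}{-84 + Z}$
$315946 + Q{\left(H{\left(-14,J{\left(0,-4 \right)} \right)} \right)} = 315946 + \frac{1}{-84 + \left(\sqrt{\left(-4\right)^{2} + 0^{2}} + \left(-14\right)^{2}\right)} = 315946 + \frac{1}{-84 + \left(\sqrt{16 + 0} + 196\right)} = 315946 + \frac{1}{-84 + \left(\sqrt{16} + 196\right)} = 315946 + \frac{1}{-84 + \left(4 + 196\right)} = 315946 + \frac{1}{-84 + 200} = 315946 + \frac{1}{116} = \frac{36649737}{116}$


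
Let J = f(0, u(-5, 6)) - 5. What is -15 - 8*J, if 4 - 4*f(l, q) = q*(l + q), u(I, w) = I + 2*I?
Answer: 467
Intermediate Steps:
u(I, w) = 3*I
f(l, q) = 1 - q*(l + q)/4
J = -241/4 (J = (1 - (3*(-5))**2/4 - 1/4*0*3*(-5)) - 5 = (1 - 1/4*(-15)**2 - 1/4*0*(-15)) - 5 = (1 - 1/4*225 + 0) - 5 = (1 - 225/4 + 0) - 5 = -221/4 - 5 = -241/4 ≈ -60.250)
-15 - 8*J = -15 - 8*(-241/4) = -15 + 482 = 467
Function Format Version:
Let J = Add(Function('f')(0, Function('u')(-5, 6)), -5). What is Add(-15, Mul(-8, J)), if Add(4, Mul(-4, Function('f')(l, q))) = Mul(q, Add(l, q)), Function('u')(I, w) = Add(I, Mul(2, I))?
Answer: 467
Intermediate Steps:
Function('u')(I, w) = Mul(3, I)
Function('f')(l, q) = Add(1, Mul(Rational(-1, 4), q, Add(l, q))) (Function('f')(l, q) = Add(1, Mul(Rational(-1, 4), Mul(q, Add(l, q)))) = Add(1, Mul(Rational(-1, 4), q, Add(l, q))))
J = Rational(-241, 4) (J = Add(Add(1, Mul(Rational(-1, 4), Pow(Mul(3, -5), 2)), Mul(Rational(-1, 4), 0, Mul(3, -5))), -5) = Add(Add(1, Mul(Rational(-1, 4), Pow(-15, 2)), Mul(Rational(-1, 4), 0, -15)), -5) = Add(Add(1, Mul(Rational(-1, 4), 225), 0), -5) = Add(Add(1, Rational(-225, 4), 0), -5) = Add(Rational(-221, 4), -5) = Rational(-241, 4) ≈ -60.250)
Add(-15, Mul(-8, J)) = Add(-15, Mul(-8, Rational(-241, 4))) = Add(-15, 482) = 467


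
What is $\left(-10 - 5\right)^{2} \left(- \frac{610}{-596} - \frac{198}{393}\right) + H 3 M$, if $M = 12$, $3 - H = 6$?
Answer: $\frac{348471}{39038} \approx 8.9265$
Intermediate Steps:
$H = -3$ ($H = 3 - 6 = -3$)
$\left(-10 - 5\right)^{2} \left(- \frac{610}{-596} - \frac{198}{393}\right) + H 3 M = \left(-10 - 5\right)^{2} \left(- \frac{610}{-596} - \frac{198}{393}\right) + \left(-3\right) 3 \cdot 12 = \left(-15\right)^{2} \left(\left(-610\right) \left(- \frac{1}{596}\right) - \frac{66}{131}\right) - 108 = 225 \left(\frac{305}{298} - \frac{66}{131}\right) - 108 = 225 \cdot \frac{20287}{39038} - 108 = \frac{4564575}{39038} - 108 = \frac{348471}{39038}$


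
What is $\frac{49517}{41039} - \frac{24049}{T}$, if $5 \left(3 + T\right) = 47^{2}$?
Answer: $- \frac{4826094257}{90039566} \approx -53.6$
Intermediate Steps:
$T = \frac{2194}{5}$ ($T = -3 + \frac{47^{2}}{5} = -3 + \frac{1}{5} \cdot 2209 = -3 + \frac{2209}{5} = \frac{2194}{5} \approx 438.8$)
$\frac{49517}{41039} - \frac{24049}{T} = \frac{49517}{41039} - \frac{24049}{\frac{2194}{5}} = 49517 \cdot \frac{1}{41039} - \frac{120245}{2194} = \frac{49517}{41039} - \frac{120245}{2194} = - \frac{4826094257}{90039566}$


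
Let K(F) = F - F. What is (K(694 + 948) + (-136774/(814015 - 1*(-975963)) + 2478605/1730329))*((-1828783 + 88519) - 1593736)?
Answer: -7001373998207348000/1548625421381 ≈ -4.5210e+6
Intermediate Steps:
K(F) = 0
(K(694 + 948) + (-136774/(814015 - 1*(-975963)) + 2478605/1730329))*((-1828783 + 88519) - 1593736) = (0 + (-136774/(814015 - 1*(-975963)) + 2478605/1730329))*((-1828783 + 88519) - 1593736) = (0 + (-136774/(814015 + 975963) + 2478605*(1/1730329)))*(-1740264 - 1593736) = (0 + (-136774/1789978 + 2478605/1730329))*(-3334000) = (0 + (-136774*1/1789978 + 2478605/1730329))*(-3334000) = (0 + (-68387/894989 + 2478605/1730329))*(-3334000) = (0 + 2099992201022/1548625421381)*(-3334000) = (2099992201022/1548625421381)*(-3334000) = -7001373998207348000/1548625421381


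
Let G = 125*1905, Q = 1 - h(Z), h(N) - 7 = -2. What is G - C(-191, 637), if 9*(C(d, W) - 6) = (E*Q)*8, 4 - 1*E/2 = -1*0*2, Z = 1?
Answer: 2143327/9 ≈ 2.3815e+5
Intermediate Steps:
h(N) = 5 (h(N) = 7 - 2 = 5)
E = 8 (E = 8 - 2*(-1*0)*2 = 8 - 0*2 = 8 - 2*0 = 8 + 0 = 8)
Q = -4 (Q = 1 - 1*5 = 1 - 5 = -4)
G = 238125
C(d, W) = -202/9 (C(d, W) = 6 + ((8*(-4))*8)/9 = 6 + (-32*8)/9 = 6 + (⅑)*(-256) = 6 - 256/9 = -202/9)
G - C(-191, 637) = 238125 - 1*(-202/9) = 238125 + 202/9 = 2143327/9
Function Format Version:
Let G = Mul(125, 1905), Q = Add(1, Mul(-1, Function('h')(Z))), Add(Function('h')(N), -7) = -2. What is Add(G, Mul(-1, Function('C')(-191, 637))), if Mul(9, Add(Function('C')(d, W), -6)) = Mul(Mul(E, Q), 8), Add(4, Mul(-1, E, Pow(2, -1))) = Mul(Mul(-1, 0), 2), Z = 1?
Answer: Rational(2143327, 9) ≈ 2.3815e+5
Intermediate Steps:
Function('h')(N) = 5 (Function('h')(N) = Add(7, -2) = 5)
E = 8 (E = Add(8, Mul(-2, Mul(Mul(-1, 0), 2))) = Add(8, Mul(-2, Mul(0, 2))) = Add(8, Mul(-2, 0)) = Add(8, 0) = 8)
Q = -4 (Q = Add(1, Mul(-1, 5)) = Add(1, -5) = -4)
G = 238125
Function('C')(d, W) = Rational(-202, 9) (Function('C')(d, W) = Add(6, Mul(Rational(1, 9), Mul(Mul(8, -4), 8))) = Add(6, Mul(Rational(1, 9), Mul(-32, 8))) = Add(6, Mul(Rational(1, 9), -256)) = Add(6, Rational(-256, 9)) = Rational(-202, 9))
Add(G, Mul(-1, Function('C')(-191, 637))) = Add(238125, Mul(-1, Rational(-202, 9))) = Add(238125, Rational(202, 9)) = Rational(2143327, 9)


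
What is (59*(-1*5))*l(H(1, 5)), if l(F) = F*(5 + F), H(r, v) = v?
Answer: -14750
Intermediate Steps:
(59*(-1*5))*l(H(1, 5)) = (59*(-1*5))*(5*(5 + 5)) = (59*(-5))*(5*10) = -295*50 = -14750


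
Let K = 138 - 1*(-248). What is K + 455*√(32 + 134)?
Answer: 386 + 455*√166 ≈ 6248.3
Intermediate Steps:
K = 386 (K = 138 + 248 = 386)
K + 455*√(32 + 134) = 386 + 455*√(32 + 134) = 386 + 455*√166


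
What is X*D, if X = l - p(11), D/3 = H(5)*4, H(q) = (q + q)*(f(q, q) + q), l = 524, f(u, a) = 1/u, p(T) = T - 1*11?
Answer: 326976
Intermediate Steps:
p(T) = -11 + T (p(T) = T - 11 = -11 + T)
H(q) = 2*q*(q + 1/q) (H(q) = (q + q)*(1/q + q) = (2*q)*(q + 1/q) = 2*q*(q + 1/q))
D = 624 (D = 3*((2 + 2*5²)*4) = 3*((2 + 2*25)*4) = 3*((2 + 50)*4) = 3*(52*4) = 3*208 = 624)
X = 524 (X = 524 - (-11 + 11) = 524 - 1*0 = 524 + 0 = 524)
X*D = 524*624 = 326976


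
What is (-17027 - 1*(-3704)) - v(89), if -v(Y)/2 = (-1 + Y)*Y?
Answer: 2341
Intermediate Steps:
v(Y) = -2*Y*(-1 + Y) (v(Y) = -2*(-1 + Y)*Y = -2*Y*(-1 + Y))
(-17027 - 1*(-3704)) - v(89) = (-17027 - 1*(-3704)) - 2*89*(1 - 1*89) = (-17027 + 3704) - 2*89*(1 - 89) = -13323 - 2*89*(-88) = -13323 - 1*(-15664) = -13323 + 15664 = 2341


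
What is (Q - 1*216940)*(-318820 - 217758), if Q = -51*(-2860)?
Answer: 38139964240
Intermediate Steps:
Q = 145860
(Q - 1*216940)*(-318820 - 217758) = (145860 - 1*216940)*(-318820 - 217758) = (145860 - 216940)*(-536578) = -71080*(-536578) = 38139964240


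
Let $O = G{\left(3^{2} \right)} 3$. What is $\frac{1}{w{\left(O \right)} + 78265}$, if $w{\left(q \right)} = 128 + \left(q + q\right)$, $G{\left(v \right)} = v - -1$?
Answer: $\frac{1}{78453} \approx 1.2746 \cdot 10^{-5}$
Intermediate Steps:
$G{\left(v \right)} = 1 + v$ ($G{\left(v \right)} = v + 1 = 1 + v$)
$O = 30$ ($O = \left(1 + 3^{2}\right) 3 = \left(1 + 9\right) 3 = 10 \cdot 3 = 30$)
$w{\left(q \right)} = 128 + 2 q$
$\frac{1}{w{\left(O \right)} + 78265} = \frac{1}{\left(128 + 2 \cdot 30\right) + 78265} = \frac{1}{\left(128 + 60\right) + 78265} = \frac{1}{188 + 78265} = \frac{1}{78453}$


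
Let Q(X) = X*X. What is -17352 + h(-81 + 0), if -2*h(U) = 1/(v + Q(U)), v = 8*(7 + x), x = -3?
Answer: -228803473/13186 ≈ -17352.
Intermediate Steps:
Q(X) = X²
v = 32 (v = 8*(7 - 3) = 8*4 = 32)
h(U) = -1/(2*(32 + U²))
-17352 + h(-81 + 0) = -17352 - 1/(64 + 2*(-81 + 0)²) = -17352 - 1/(64 + 2*(-81)²) = -17352 - 1/(64 + 2*6561) = -17352 - 1/(64 + 13122) = -17352 - 1/13186 = -228803473/13186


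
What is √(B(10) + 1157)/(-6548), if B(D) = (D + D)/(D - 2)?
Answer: -√4638/13096 ≈ -0.0052003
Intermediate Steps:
B(D) = 2*D/(-2 + D) (B(D) = (2*D)/(-2 + D) = 2*D/(-2 + D))
√(B(10) + 1157)/(-6548) = √(2*10/(-2 + 10) + 1157)/(-6548) = √(2*10/8 + 1157)*(-1/6548) = √(2*10*(⅛) + 1157)*(-1/6548) = √(5/2 + 1157)*(-1/6548) = √(2319/2)*(-1/6548) = (√4638/2)*(-1/6548) = -√4638/13096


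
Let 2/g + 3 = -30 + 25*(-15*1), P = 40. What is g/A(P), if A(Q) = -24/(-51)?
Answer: -1/96 ≈ -0.010417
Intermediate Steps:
A(Q) = 8/17 (A(Q) = -24*(-1/51) = 8/17)
g = -1/204 (g = 2/(-3 + (-30 + 25*(-15*1))) = 2/(-3 + (-30 + 25*(-15))) = 2/(-3 + (-30 - 375)) = 2/(-3 - 405) = 2/(-408) = 2*(-1/408) = -1/204 ≈ -0.0049020)
g/A(P) = -1/(204*8/17) = -1/204*17/8 = -1/96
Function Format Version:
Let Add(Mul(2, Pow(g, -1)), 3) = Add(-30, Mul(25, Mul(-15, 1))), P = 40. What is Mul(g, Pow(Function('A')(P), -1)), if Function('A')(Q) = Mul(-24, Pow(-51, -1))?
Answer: Rational(-1, 96) ≈ -0.010417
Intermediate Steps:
Function('A')(Q) = Rational(8, 17) (Function('A')(Q) = Mul(-24, Rational(-1, 51)) = Rational(8, 17))
g = Rational(-1, 204) (g = Mul(2, Pow(Add(-3, Add(-30, Mul(25, Mul(-15, 1)))), -1)) = Mul(2, Pow(Add(-3, Add(-30, Mul(25, -15))), -1)) = Mul(2, Pow(Add(-3, Add(-30, -375)), -1)) = Mul(2, Pow(Add(-3, -405), -1)) = Mul(2, Pow(-408, -1)) = Mul(2, Rational(-1, 408)) = Rational(-1, 204) ≈ -0.0049020)
Mul(g, Pow(Function('A')(P), -1)) = Mul(Rational(-1, 204), Pow(Rational(8, 17), -1)) = Mul(Rational(-1, 204), Rational(17, 8)) = Rational(-1, 96)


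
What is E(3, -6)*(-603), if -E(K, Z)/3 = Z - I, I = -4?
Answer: -3618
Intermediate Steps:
E(K, Z) = -12 - 3*Z (E(K, Z) = -3*(Z - 1*(-4)) = -3*(Z + 4) = -3*(4 + Z) = -12 - 3*Z)
E(3, -6)*(-603) = (-12 - 3*(-6))*(-603) = (-12 + 18)*(-603) = 6*(-603) = -3618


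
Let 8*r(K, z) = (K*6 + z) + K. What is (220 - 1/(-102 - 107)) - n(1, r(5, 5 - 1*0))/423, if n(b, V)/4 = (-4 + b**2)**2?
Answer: 2160271/9823 ≈ 219.92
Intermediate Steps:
r(K, z) = z/8 + 7*K/8 (r(K, z) = ((K*6 + z) + K)/8 = ((6*K + z) + K)/8 = ((z + 6*K) + K)/8 = (z + 7*K)/8 = z/8 + 7*K/8)
n(b, V) = 4*(-4 + b**2)**2
(220 - 1/(-102 - 107)) - n(1, r(5, 5 - 1*0))/423 = (220 - 1/(-102 - 107)) - 4*(-4 + 1**2)**2/423 = (220 - 1/(-209)) - 4*(-4 + 1)**2/423 = (220 - 1*(-1/209)) - 4*(-3)**2/423 = (220 + 1/209) - 4*9/423 = 45981/209 - 36/423 = 45981/209 - 1*4/47 = 45981/209 - 4/47 = 2160271/9823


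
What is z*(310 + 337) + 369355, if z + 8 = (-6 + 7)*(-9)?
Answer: 358356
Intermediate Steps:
z = -17 (z = -8 + (-6 + 7)*(-9) = -8 + 1*(-9) = -8 - 9 = -17)
z*(310 + 337) + 369355 = -17*(310 + 337) + 369355 = -17*647 + 369355 = -10999 + 369355 = 358356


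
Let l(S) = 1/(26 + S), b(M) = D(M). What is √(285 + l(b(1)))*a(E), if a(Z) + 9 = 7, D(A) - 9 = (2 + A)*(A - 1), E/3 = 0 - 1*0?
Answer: -4*√87290/35 ≈ -33.766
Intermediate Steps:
E = 0 (E = 3*(0 - 1*0) = 3*(0 + 0) = 3*0 = 0)
D(A) = 9 + (-1 + A)*(2 + A) (D(A) = 9 + (2 + A)*(A - 1) = 9 + (2 + A)*(-1 + A) = 9 + (-1 + A)*(2 + A))
b(M) = 7 + M + M²
a(Z) = -2 (a(Z) = -9 + 7 = -2)
√(285 + l(b(1)))*a(E) = √(285 + 1/(26 + (7 + 1 + 1²)))*(-2) = √(285 + 1/(26 + (7 + 1 + 1)))*(-2) = √(285 + 1/(26 + 9))*(-2) = √(285 + 1/35)*(-2) = √(9976/35)*(-2) = (2*√87290/35)*(-2) = -4*√87290/35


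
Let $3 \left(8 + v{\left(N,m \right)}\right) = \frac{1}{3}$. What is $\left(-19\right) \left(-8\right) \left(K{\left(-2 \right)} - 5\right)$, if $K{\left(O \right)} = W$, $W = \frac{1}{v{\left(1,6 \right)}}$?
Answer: $- \frac{55328}{71} \approx -779.27$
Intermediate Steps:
$v{\left(N,m \right)} = - \frac{71}{9}$ ($v{\left(N,m \right)} = -8 + \frac{1}{3 \cdot 3} = -8 + \frac{1}{3} \cdot \frac{1}{3} = -8 + \frac{1}{9} = - \frac{71}{9}$)
$W = - \frac{9}{71}$ ($W = \frac{1}{- \frac{71}{9}} = - \frac{9}{71} \approx -0.12676$)
$K{\left(O \right)} = - \frac{9}{71}$
$\left(-19\right) \left(-8\right) \left(K{\left(-2 \right)} - 5\right) = \left(-19\right) \left(-8\right) \left(- \frac{9}{71} - 5\right) = 152 \left(- \frac{9}{71} - 5\right) = 152 \left(- \frac{364}{71}\right) = - \frac{55328}{71}$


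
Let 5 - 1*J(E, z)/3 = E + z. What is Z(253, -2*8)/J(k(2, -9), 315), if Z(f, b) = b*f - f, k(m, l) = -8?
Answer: 4301/906 ≈ 4.7472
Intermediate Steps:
J(E, z) = 15 - 3*E - 3*z (J(E, z) = 15 - 3*(E + z) = 15 + (-3*E - 3*z) = 15 - 3*E - 3*z)
Z(f, b) = -f + b*f
Z(253, -2*8)/J(k(2, -9), 315) = (253*(-1 - 2*8))/(15 - 3*(-8) - 3*315) = (253*(-1 - 16))/(15 + 24 - 945) = (253*(-17))/(-906) = -4301*(-1/906) = 4301/906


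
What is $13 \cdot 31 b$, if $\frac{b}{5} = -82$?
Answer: $-165230$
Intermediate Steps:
$b = -410$ ($b = 5 \left(-82\right) = -410$)
$13 \cdot 31 b = 13 \cdot 31 \left(-410\right) = 403 \left(-410\right) = -165230$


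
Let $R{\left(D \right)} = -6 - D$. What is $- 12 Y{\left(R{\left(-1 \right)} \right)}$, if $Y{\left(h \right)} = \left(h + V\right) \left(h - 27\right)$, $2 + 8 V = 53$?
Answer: $528$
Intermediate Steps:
$V = \frac{51}{8}$ ($V = - \frac{1}{4} + \frac{1}{8} \cdot 53 = - \frac{1}{4} + \frac{53}{8} = \frac{51}{8} \approx 6.375$)
$Y{\left(h \right)} = \left(-27 + h\right) \left(\frac{51}{8} + h\right)$ ($Y{\left(h \right)} = \left(h + \frac{51}{8}\right) \left(h - 27\right) = \left(\frac{51}{8} + h\right) \left(-27 + h\right) = \left(-27 + h\right) \left(\frac{51}{8} + h\right)$)
$- 12 Y{\left(R{\left(-1 \right)} \right)} = - 12 \left(- \frac{1377}{8} + \left(-6 - -1\right)^{2} - \frac{165 \left(-6 - -1\right)}{8}\right) = - 12 \left(- \frac{1377}{8} + \left(-6 + 1\right)^{2} - \frac{165 \left(-6 + 1\right)}{8}\right) = - 12 \left(- \frac{1377}{8} + \left(-5\right)^{2} - - \frac{825}{8}\right) = - 12 \left(- \frac{1377}{8} + 25 + \frac{825}{8}\right) = \left(-12\right) \left(-44\right) = 528$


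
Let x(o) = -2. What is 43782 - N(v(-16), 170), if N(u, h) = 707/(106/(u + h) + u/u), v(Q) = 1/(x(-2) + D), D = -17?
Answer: 32466589/749 ≈ 43347.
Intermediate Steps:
v(Q) = -1/19 (v(Q) = 1/(-2 - 17) = 1/(-19) = -1/19)
N(u, h) = 707/(1 + 106/(h + u)) (N(u, h) = 707/(106/(h + u) + 1) = 707/(1 + 106/(h + u)))
43782 - N(v(-16), 170) = 43782 - 707*(170 - 1/19)/(106 + 170 - 1/19) = 43782 - 707*3229/(5243/19*19) = 43782 - 707*19*3229/(5243*19) = 43782 - 1*326129/749 = 43782 - 326129/749 = 32466589/749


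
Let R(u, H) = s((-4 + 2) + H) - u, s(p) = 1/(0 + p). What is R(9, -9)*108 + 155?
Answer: -9095/11 ≈ -826.82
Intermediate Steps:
s(p) = 1/p
R(u, H) = 1/(-2 + H) - u (R(u, H) = 1/((-4 + 2) + H) - u = 1/(-2 + H) - u)
R(9, -9)*108 + 155 = ((1 - 1*9*(-2 - 9))/(-2 - 9))*108 + 155 = ((1 - 1*9*(-11))/(-11))*108 + 155 = -(1 + 99)/11*108 + 155 = -1/11*100*108 + 155 = -100/11*108 + 155 = -10800/11 + 155 = -9095/11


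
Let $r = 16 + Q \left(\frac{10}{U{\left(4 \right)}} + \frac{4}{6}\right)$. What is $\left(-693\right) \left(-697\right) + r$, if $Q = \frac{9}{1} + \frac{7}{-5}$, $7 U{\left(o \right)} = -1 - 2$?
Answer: $\frac{7242971}{15} \approx 4.8286 \cdot 10^{5}$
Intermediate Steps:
$U{\left(o \right)} = - \frac{3}{7}$ ($U{\left(o \right)} = \frac{-1 - 2}{7} = \frac{1}{7} \left(-3\right) = - \frac{3}{7}$)
$Q = \frac{38}{5}$ ($Q = 9 \cdot 1 + 7 \left(- \frac{1}{5}\right) = 9 - \frac{7}{5} = \frac{38}{5} \approx 7.6$)
$r = - \frac{2344}{15}$ ($r = 16 + \frac{38 \left(\frac{10}{- \frac{3}{7}} + \frac{4}{6}\right)}{5} = 16 + \frac{38 \left(10 \left(- \frac{7}{3}\right) + 4 \cdot \frac{1}{6}\right)}{5} = 16 + \frac{38 \left(- \frac{70}{3} + \frac{2}{3}\right)}{5} = 16 + \frac{38}{5} \left(- \frac{68}{3}\right) = 16 - \frac{2584}{15} = - \frac{2344}{15} \approx -156.27$)
$\left(-693\right) \left(-697\right) + r = \left(-693\right) \left(-697\right) - \frac{2344}{15} = 483021 - \frac{2344}{15} = \frac{7242971}{15}$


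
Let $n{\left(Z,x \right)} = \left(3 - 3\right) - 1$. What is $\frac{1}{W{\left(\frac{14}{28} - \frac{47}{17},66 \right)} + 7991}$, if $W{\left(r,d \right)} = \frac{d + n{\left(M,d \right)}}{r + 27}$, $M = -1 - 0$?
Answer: $\frac{841}{6722641} \approx 0.0001251$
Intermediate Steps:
$M = -1$ ($M = -1 + 0 = -1$)
$n{\left(Z,x \right)} = -1$ ($n{\left(Z,x \right)} = 0 - 1 = -1$)
$W{\left(r,d \right)} = \frac{-1 + d}{27 + r}$ ($W{\left(r,d \right)} = \frac{d - 1}{r + 27} = \frac{-1 + d}{27 + r}$)
$\frac{1}{W{\left(\frac{14}{28} - \frac{47}{17},66 \right)} + 7991} = \frac{1}{\frac{-1 + 66}{27 + \left(\frac{14}{28} - \frac{47}{17}\right)} + 7991} = \frac{1}{\frac{1}{27 + \left(14 \cdot \frac{1}{28} - \frac{47}{17}\right)} 65 + 7991} = \frac{1}{\frac{1}{27 + \left(\frac{1}{2} - \frac{47}{17}\right)} 65 + 7991} = \frac{1}{\frac{1}{27 - \frac{77}{34}} \cdot 65 + 7991} = \frac{1}{\frac{1}{\frac{841}{34}} \cdot 65 + 7991} = \frac{1}{\frac{34}{841} \cdot 65 + 7991} = \frac{1}{\frac{2210}{841} + 7991} = \frac{1}{\frac{6722641}{841}} = \frac{841}{6722641}$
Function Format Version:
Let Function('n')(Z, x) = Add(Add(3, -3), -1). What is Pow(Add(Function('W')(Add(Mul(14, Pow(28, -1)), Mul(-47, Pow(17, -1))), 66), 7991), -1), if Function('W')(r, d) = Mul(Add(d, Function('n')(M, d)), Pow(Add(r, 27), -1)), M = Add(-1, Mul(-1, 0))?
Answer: Rational(841, 6722641) ≈ 0.00012510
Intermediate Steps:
M = -1 (M = Add(-1, 0) = -1)
Function('n')(Z, x) = -1 (Function('n')(Z, x) = Add(0, -1) = -1)
Function('W')(r, d) = Mul(Pow(Add(27, r), -1), Add(-1, d)) (Function('W')(r, d) = Mul(Add(d, -1), Pow(Add(r, 27), -1)) = Mul(Add(-1, d), Pow(Add(27, r), -1)) = Mul(Pow(Add(27, r), -1), Add(-1, d)))
Pow(Add(Function('W')(Add(Mul(14, Pow(28, -1)), Mul(-47, Pow(17, -1))), 66), 7991), -1) = Pow(Add(Mul(Pow(Add(27, Add(Mul(14, Pow(28, -1)), Mul(-47, Pow(17, -1)))), -1), Add(-1, 66)), 7991), -1) = Pow(Add(Mul(Pow(Add(27, Add(Mul(14, Rational(1, 28)), Mul(-47, Rational(1, 17)))), -1), 65), 7991), -1) = Pow(Add(Mul(Pow(Add(27, Add(Rational(1, 2), Rational(-47, 17))), -1), 65), 7991), -1) = Pow(Add(Mul(Pow(Add(27, Rational(-77, 34)), -1), 65), 7991), -1) = Pow(Add(Mul(Pow(Rational(841, 34), -1), 65), 7991), -1) = Pow(Add(Mul(Rational(34, 841), 65), 7991), -1) = Pow(Add(Rational(2210, 841), 7991), -1) = Pow(Rational(6722641, 841), -1) = Rational(841, 6722641)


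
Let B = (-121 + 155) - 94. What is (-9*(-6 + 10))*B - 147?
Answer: 2013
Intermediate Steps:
B = -60 (B = 34 - 94 = -60)
(-9*(-6 + 10))*B - 147 = -9*(-6 + 10)*(-60) - 147 = -9*4*(-60) - 147 = -36*(-60) - 147 = 2160 - 147 = 2013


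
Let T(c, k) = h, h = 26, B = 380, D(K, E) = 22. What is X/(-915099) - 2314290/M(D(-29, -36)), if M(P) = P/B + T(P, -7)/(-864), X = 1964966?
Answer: -86914697473724606/1044127959 ≈ -8.3241e+7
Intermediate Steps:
T(c, k) = 26
M(P) = -13/432 + P/380 (M(P) = P/380 + 26/(-864) = P*(1/380) + 26*(-1/864) = P/380 - 13/432 = -13/432 + P/380)
X/(-915099) - 2314290/M(D(-29, -36)) = 1964966/(-915099) - 2314290/(-13/432 + (1/380)*22) = 1964966*(-1/915099) - 2314290/(-13/432 + 11/190) = -1964966/915099 - 2314290/1141/41040 = -1964966/915099 - 2314290*41040/1141 = -1964966/915099 - 94978461600/1141 = -86914697473724606/1044127959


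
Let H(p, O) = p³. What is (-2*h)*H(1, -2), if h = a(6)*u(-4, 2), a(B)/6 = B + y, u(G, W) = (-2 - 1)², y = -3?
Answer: -324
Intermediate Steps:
u(G, W) = 9 (u(G, W) = (-3)² = 9)
a(B) = -18 + 6*B (a(B) = 6*(B - 3) = 6*(-3 + B) = -18 + 6*B)
h = 162 (h = (-18 + 6*6)*9 = (-18 + 36)*9 = 18*9 = 162)
(-2*h)*H(1, -2) = -2*162*1³ = -324*1 = -324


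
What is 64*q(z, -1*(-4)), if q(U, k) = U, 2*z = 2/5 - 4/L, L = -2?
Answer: 384/5 ≈ 76.800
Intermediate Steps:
z = 6/5 (z = (2/5 - 4/(-2))/2 = (2*(⅕) - 4*(-½))/2 = (⅖ + 2)/2 = (½)*(12/5) = 6/5 ≈ 1.2000)
64*q(z, -1*(-4)) = 64*(6/5) = 384/5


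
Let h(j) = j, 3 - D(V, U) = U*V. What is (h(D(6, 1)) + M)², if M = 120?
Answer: 13689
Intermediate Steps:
D(V, U) = 3 - U*V
(h(D(6, 1)) + M)² = ((3 - 1*1*6) + 120)² = ((3 - 6) + 120)² = (-3 + 120)² = 117² = 13689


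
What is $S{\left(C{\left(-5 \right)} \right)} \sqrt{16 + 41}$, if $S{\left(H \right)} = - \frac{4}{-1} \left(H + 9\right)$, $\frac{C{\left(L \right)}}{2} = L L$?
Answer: $236 \sqrt{57} \approx 1781.8$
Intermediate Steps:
$C{\left(L \right)} = 2 L^{2}$ ($C{\left(L \right)} = 2 L L = 2 L^{2}$)
$S{\left(H \right)} = 36 + 4 H$ ($S{\left(H \right)} = \left(-4\right) \left(-1\right) \left(9 + H\right) = 4 \left(9 + H\right) = 36 + 4 H$)
$S{\left(C{\left(-5 \right)} \right)} \sqrt{16 + 41} = \left(36 + 4 \cdot 2 \left(-5\right)^{2}\right) \sqrt{16 + 41} = \left(36 + 4 \cdot 2 \cdot 25\right) \sqrt{57} = \left(36 + 4 \cdot 50\right) \sqrt{57} = \left(36 + 200\right) \sqrt{57} = 236 \sqrt{57}$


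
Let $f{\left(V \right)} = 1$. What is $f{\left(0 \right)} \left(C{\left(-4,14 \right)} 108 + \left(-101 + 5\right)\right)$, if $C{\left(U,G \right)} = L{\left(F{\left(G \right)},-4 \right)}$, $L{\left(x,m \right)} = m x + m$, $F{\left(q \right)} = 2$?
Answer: $-1392$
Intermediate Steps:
$L{\left(x,m \right)} = m + m x$
$C{\left(U,G \right)} = -12$ ($C{\left(U,G \right)} = - 4 \left(1 + 2\right) = \left(-4\right) 3 = -12$)
$f{\left(0 \right)} \left(C{\left(-4,14 \right)} 108 + \left(-101 + 5\right)\right) = 1 \left(\left(-12\right) 108 + \left(-101 + 5\right)\right) = 1 \left(-1296 - 96\right) = 1 \left(-1392\right) = -1392$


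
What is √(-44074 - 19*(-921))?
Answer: 5*I*√1063 ≈ 163.02*I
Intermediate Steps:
√(-44074 - 19*(-921)) = √(-44074 + 17499) = √(-26575) = 5*I*√1063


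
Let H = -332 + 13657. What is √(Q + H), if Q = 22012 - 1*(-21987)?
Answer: 2*√14331 ≈ 239.42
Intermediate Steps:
H = 13325
Q = 43999 (Q = 22012 + 21987 = 43999)
√(Q + H) = √(43999 + 13325) = √57324 = 2*√14331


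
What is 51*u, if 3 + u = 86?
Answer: 4233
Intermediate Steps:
u = 83 (u = -3 + 86 = 83)
51*u = 51*83 = 4233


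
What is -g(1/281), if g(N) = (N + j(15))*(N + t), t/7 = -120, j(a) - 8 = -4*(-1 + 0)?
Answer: 796159547/78961 ≈ 10083.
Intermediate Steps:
j(a) = 12 (j(a) = 8 - 4*(-1 + 0) = 8 - 4*(-1) = 8 + 4 = 12)
t = -840 (t = 7*(-120) = -840)
g(N) = (-840 + N)*(12 + N) (g(N) = (N + 12)*(N - 840) = (12 + N)*(-840 + N) = (-840 + N)*(12 + N))
-g(1/281) = -(-10080 + (1/281)² - 828/281) = -(-10080 + (1/281)² - 828*1/281) = -(-10080 + 1/78961 - 828/281) = -1*(-796159547/78961) = 796159547/78961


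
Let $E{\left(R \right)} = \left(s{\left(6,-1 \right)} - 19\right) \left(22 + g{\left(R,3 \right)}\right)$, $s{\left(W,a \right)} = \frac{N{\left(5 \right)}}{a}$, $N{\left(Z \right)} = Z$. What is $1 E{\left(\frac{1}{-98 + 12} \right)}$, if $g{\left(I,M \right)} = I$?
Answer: $- \frac{22692}{43} \approx -527.72$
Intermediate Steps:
$s{\left(W,a \right)} = \frac{5}{a}$
$E{\left(R \right)} = -528 - 24 R$ ($E{\left(R \right)} = \left(\frac{5}{-1} - 19\right) \left(22 + R\right) = \left(5 \left(-1\right) - 19\right) \left(22 + R\right) = \left(-5 - 19\right) \left(22 + R\right) = - 24 \left(22 + R\right) = -528 - 24 R$)
$1 E{\left(\frac{1}{-98 + 12} \right)} = 1 \left(-528 - \frac{24}{-98 + 12}\right) = 1 \left(-528 - \frac{24}{-86}\right) = 1 \left(-528 - - \frac{12}{43}\right) = 1 \left(-528 + \frac{12}{43}\right) = 1 \left(- \frac{22692}{43}\right) = - \frac{22692}{43}$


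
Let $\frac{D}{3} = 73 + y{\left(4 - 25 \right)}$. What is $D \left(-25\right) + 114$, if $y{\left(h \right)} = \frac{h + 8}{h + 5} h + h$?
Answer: $- \frac{40101}{16} \approx -2506.3$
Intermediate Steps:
$y{\left(h \right)} = h + \frac{h \left(8 + h\right)}{5 + h}$ ($y{\left(h \right)} = \frac{8 + h}{5 + h} h + h = \frac{h \left(8 + h\right)}{5 + h} + h = h + \frac{h \left(8 + h\right)}{5 + h}$)
$D = \frac{1677}{16}$ ($D = 3 \left(73 + \frac{\left(4 - 25\right) \left(13 + 2 \left(4 - 25\right)\right)}{5 + \left(4 - 25\right)}\right) = 3 \left(73 - \frac{21 \left(13 + 2 \left(-21\right)\right)}{5 - 21}\right) = 3 \left(73 - \frac{21 \left(13 - 42\right)}{-16}\right) = 3 \left(73 - \left(- \frac{21}{16}\right) \left(-29\right)\right) = 3 \left(73 - \frac{609}{16}\right) = 3 \cdot \frac{559}{16} = \frac{1677}{16} \approx 104.81$)
$D \left(-25\right) + 114 = \frac{1677}{16} \left(-25\right) + 114 = - \frac{41925}{16} + 114 = - \frac{40101}{16}$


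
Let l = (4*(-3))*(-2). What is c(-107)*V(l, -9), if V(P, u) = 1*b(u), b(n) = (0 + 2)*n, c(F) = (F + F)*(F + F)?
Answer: -824328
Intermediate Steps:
l = 24 (l = -12*(-2) = 24)
c(F) = 4*F² (c(F) = (2*F)*(2*F) = 4*F²)
b(n) = 2*n
V(P, u) = 2*u (V(P, u) = 1*(2*u) = 2*u)
c(-107)*V(l, -9) = (4*(-107)²)*(2*(-9)) = (4*11449)*(-18) = 45796*(-18) = -824328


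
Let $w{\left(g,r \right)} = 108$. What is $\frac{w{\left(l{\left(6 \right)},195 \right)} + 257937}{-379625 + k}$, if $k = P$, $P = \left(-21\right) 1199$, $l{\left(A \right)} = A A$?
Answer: $- \frac{258045}{404804} \approx -0.63746$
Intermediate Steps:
$l{\left(A \right)} = A^{2}$
$P = -25179$
$k = -25179$
$\frac{w{\left(l{\left(6 \right)},195 \right)} + 257937}{-379625 + k} = \frac{108 + 257937}{-379625 - 25179} = \frac{258045}{-404804} = 258045 \left(- \frac{1}{404804}\right) = - \frac{258045}{404804}$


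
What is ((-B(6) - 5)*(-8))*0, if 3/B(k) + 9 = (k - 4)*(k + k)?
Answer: 0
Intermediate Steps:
B(k) = 3/(-9 + 2*k*(-4 + k)) (B(k) = 3/(-9 + (k - 4)*(k + k)) = 3/(-9 + (-4 + k)*(2*k)) = 3/(-9 + 2*k*(-4 + k)))
((-B(6) - 5)*(-8))*0 = ((-3/(-9 - 8*6 + 2*6²) - 5)*(-8))*0 = ((-3/(-9 - 48 + 2*36) - 5)*(-8))*0 = ((-3/(-9 - 48 + 72) - 5)*(-8))*0 = ((-3/15 - 5)*(-8))*0 = ((-1*⅕ - 5)*(-8))*0 = ((-⅕ - 5)*(-8))*0 = -26/5*(-8)*0 = (208/5)*0 = 0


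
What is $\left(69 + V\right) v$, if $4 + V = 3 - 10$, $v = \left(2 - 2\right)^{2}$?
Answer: $0$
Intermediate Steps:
$v = 0$ ($v = 0^{2} = 0$)
$V = -11$ ($V = -4 + \left(3 - 10\right) = -4 - 7 = -11$)
$\left(69 + V\right) v = \left(69 - 11\right) 0 = 58 \cdot 0 = 0$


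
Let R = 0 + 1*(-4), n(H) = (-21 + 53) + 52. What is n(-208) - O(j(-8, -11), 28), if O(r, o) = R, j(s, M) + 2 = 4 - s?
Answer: 88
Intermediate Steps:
n(H) = 84 (n(H) = 32 + 52 = 84)
j(s, M) = 2 - s (j(s, M) = -2 + (4 - s) = 2 - s)
R = -4 (R = 0 - 4 = -4)
O(r, o) = -4
n(-208) - O(j(-8, -11), 28) = 84 - 1*(-4) = 84 + 4 = 88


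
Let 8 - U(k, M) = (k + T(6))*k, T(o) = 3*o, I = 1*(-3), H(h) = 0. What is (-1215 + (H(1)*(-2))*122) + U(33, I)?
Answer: -2890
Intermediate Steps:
I = -3
U(k, M) = 8 - k*(18 + k) (U(k, M) = 8 - (k + 3*6)*k = 8 - (k + 18)*k = 8 - (18 + k)*k = 8 - k*(18 + k))
(-1215 + (H(1)*(-2))*122) + U(33, I) = (-1215 + (0*(-2))*122) + (8 - 1*33² - 18*33) = (-1215 + 0*122) + (8 - 1*1089 - 594) = (-1215 + 0) + (8 - 1089 - 594) = -1215 - 1675 = -2890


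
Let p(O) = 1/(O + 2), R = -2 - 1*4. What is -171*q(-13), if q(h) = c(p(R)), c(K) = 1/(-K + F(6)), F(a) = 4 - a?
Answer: 684/7 ≈ 97.714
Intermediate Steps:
R = -6 (R = -2 - 4 = -6)
p(O) = 1/(2 + O)
c(K) = 1/(-2 - K) (c(K) = 1/(-K + (4 - 1*6)) = 1/(-K + (4 - 6)) = 1/(-K - 2) = 1/(-2 - K))
q(h) = -4/7 (q(h) = -1/(2 + 1/(2 - 6)) = -1/(2 + 1/(-4)) = -1/(2 - ¼) = -1/7/4 = -1*4/7 = -4/7)
-171*q(-13) = -171*(-4/7) = 684/7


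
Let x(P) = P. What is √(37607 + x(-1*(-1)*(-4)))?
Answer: √37603 ≈ 193.92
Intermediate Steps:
√(37607 + x(-1*(-1)*(-4))) = √(37607 - 1*(-1)*(-4)) = √(37607 + 1*(-4)) = √(37607 - 4) = √37603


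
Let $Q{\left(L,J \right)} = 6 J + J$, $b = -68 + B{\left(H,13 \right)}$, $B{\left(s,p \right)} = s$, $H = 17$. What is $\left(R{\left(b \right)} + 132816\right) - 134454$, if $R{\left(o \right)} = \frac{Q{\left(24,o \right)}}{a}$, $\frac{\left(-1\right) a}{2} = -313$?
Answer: $- \frac{1025745}{626} \approx -1638.6$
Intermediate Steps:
$a = 626$ ($a = \left(-2\right) \left(-313\right) = 626$)
$b = -51$ ($b = -68 + 17 = -51$)
$Q{\left(L,J \right)} = 7 J$
$R{\left(o \right)} = \frac{7 o}{626}$
$\left(R{\left(b \right)} + 132816\right) - 134454 = \left(\frac{7}{626} \left(-51\right) + 132816\right) - 134454 = \left(- \frac{357}{626} + 132816\right) - 134454 = \frac{83142459}{626} - 134454 = - \frac{1025745}{626}$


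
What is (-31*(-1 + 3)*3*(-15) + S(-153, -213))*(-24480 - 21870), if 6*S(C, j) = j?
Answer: -127671075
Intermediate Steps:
S(C, j) = j/6
(-31*(-1 + 3)*3*(-15) + S(-153, -213))*(-24480 - 21870) = (-31*(-1 + 3)*3*(-15) + (⅙)*(-213))*(-24480 - 21870) = (-62*3*(-15) - 71/2)*(-46350) = (-31*6*(-15) - 71/2)*(-46350) = (-186*(-15) - 71/2)*(-46350) = (2790 - 71/2)*(-46350) = (5509/2)*(-46350) = -127671075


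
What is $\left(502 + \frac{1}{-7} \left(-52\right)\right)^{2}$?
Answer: $\frac{12716356}{49} \approx 2.5952 \cdot 10^{5}$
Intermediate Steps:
$\left(502 + \frac{1}{-7} \left(-52\right)\right)^{2} = \left(502 - - \frac{52}{7}\right)^{2} = \left(502 + \frac{52}{7}\right)^{2} = \left(\frac{3566}{7}\right)^{2} = \frac{12716356}{49}$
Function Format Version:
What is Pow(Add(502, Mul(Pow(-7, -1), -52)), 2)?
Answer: Rational(12716356, 49) ≈ 2.5952e+5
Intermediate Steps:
Pow(Add(502, Mul(Pow(-7, -1), -52)), 2) = Pow(Add(502, Mul(Rational(-1, 7), -52)), 2) = Pow(Add(502, Rational(52, 7)), 2) = Pow(Rational(3566, 7), 2) = Rational(12716356, 49)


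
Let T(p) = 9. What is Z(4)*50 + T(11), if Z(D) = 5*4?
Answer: 1009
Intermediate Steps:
Z(D) = 20
Z(4)*50 + T(11) = 20*50 + 9 = 1000 + 9 = 1009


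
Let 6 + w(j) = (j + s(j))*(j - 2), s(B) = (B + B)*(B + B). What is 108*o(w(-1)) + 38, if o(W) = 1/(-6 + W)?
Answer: 230/7 ≈ 32.857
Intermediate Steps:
s(B) = 4*B**2 (s(B) = (2*B)*(2*B) = 4*B**2)
w(j) = -6 + (-2 + j)*(j + 4*j**2) (w(j) = -6 + (j + 4*j**2)*(j - 2) = -6 + (j + 4*j**2)*(-2 + j) = -6 + (-2 + j)*(j + 4*j**2))
108*o(w(-1)) + 38 = 108/(-6 + (-6 - 7*(-1)**2 - 2*(-1) + 4*(-1)**3)) + 38 = 108/(-6 + (-6 - 7*1 + 2 + 4*(-1))) + 38 = 108/(-6 + (-6 - 7 + 2 - 4)) + 38 = 108/(-6 - 15) + 38 = 108/(-21) + 38 = 108*(-1/21) + 38 = -36/7 + 38 = 230/7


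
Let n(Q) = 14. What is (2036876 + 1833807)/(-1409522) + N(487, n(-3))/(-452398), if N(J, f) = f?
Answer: -875554490571/318832466878 ≈ -2.7461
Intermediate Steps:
(2036876 + 1833807)/(-1409522) + N(487, n(-3))/(-452398) = (2036876 + 1833807)/(-1409522) + 14/(-452398) = 3870683*(-1/1409522) + 14*(-1/452398) = -3870683/1409522 - 7/226199 = -875554490571/318832466878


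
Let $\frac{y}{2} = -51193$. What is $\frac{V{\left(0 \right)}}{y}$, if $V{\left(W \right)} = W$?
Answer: $0$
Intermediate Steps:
$y = -102386$ ($y = 2 \left(-51193\right) = -102386$)
$\frac{V{\left(0 \right)}}{y} = \frac{0}{-102386} = 0 \left(- \frac{1}{102386}\right) = 0$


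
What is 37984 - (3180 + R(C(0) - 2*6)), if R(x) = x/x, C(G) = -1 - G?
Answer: 34803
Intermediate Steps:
R(x) = 1
37984 - (3180 + R(C(0) - 2*6)) = 37984 - (3180 + 1) = 37984 - 1*3181 = 37984 - 3181 = 34803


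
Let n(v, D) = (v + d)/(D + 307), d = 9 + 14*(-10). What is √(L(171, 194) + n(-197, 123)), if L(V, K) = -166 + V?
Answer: √195865/215 ≈ 2.0584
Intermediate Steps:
d = -131 (d = 9 - 140 = -131)
n(v, D) = (-131 + v)/(307 + D) (n(v, D) = (v - 131)/(D + 307) = (-131 + v)/(307 + D))
√(L(171, 194) + n(-197, 123)) = √((-166 + 171) + (-131 - 197)/(307 + 123)) = √(5 - 328/430) = √(5 + (1/430)*(-328)) = √(5 - 164/215) = √(911/215) = √195865/215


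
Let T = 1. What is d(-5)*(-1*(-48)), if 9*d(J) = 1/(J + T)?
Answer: -4/3 ≈ -1.3333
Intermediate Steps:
d(J) = 1/(9*(1 + J)) (d(J) = 1/(9*(J + 1)) = 1/(9*(1 + J)))
d(-5)*(-1*(-48)) = (1/(9*(1 - 5)))*(-1*(-48)) = ((⅑)/(-4))*48 = ((⅑)*(-¼))*48 = -1/36*48 = -4/3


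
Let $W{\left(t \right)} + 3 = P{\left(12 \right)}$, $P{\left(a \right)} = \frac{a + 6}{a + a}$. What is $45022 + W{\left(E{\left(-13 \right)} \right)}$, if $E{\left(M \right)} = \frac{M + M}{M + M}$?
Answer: $\frac{180079}{4} \approx 45020.0$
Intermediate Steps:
$E{\left(M \right)} = 1$ ($E{\left(M \right)} = \frac{2 M}{2 M} = 2 M \frac{1}{2 M} = 1$)
$P{\left(a \right)} = \frac{6 + a}{2 a}$
$W{\left(t \right)} = - \frac{9}{4}$ ($W{\left(t \right)} = -3 + \frac{6 + 12}{2 \cdot 12} = -3 + \frac{1}{2} \cdot \frac{1}{12} \cdot 18 = -3 + \frac{3}{4} = - \frac{9}{4}$)
$45022 + W{\left(E{\left(-13 \right)} \right)} = 45022 - \frac{9}{4} = \frac{180079}{4}$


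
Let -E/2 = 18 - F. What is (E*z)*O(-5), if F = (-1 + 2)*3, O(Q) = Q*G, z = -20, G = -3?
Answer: 9000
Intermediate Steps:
O(Q) = -3*Q (O(Q) = Q*(-3) = -3*Q)
F = 3 (F = 1*3 = 3)
E = -30 (E = -2*(18 - 1*3) = -2*(18 - 3) = -2*15 = -30)
(E*z)*O(-5) = (-30*(-20))*(-3*(-5)) = 600*15 = 9000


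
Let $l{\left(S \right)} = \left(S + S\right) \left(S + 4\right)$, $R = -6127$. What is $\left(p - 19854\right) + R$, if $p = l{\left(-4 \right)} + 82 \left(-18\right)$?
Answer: $-27457$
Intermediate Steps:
$l{\left(S \right)} = 2 S \left(4 + S\right)$
$p = -1476$ ($p = 2 \left(-4\right) \left(4 - 4\right) + 82 \left(-18\right) = 2 \left(-4\right) 0 - 1476 = 0 - 1476 = -1476$)
$\left(p - 19854\right) + R = \left(-1476 - 19854\right) - 6127 = -21330 - 6127 = -27457$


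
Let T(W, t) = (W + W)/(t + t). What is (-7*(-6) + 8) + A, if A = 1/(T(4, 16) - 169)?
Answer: 33746/675 ≈ 49.994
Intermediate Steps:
T(W, t) = W/t (T(W, t) = (2*W)/((2*t)) = (2*W)*(1/(2*t)) = W/t)
A = -4/675 (A = 1/(4/16 - 169) = 1/(4*(1/16) - 169) = 1/(¼ - 169) = 1/(-675/4) = -4/675 ≈ -0.0059259)
(-7*(-6) + 8) + A = (-7*(-6) + 8) - 4/675 = (42 + 8) - 4/675 = 50 - 4/675 = 33746/675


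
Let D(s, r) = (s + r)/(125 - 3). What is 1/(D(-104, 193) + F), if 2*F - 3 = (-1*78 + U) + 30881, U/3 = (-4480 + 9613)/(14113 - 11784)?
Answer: 142069/2188862117 ≈ 6.4905e-5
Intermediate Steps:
D(s, r) = r/122 + s/122 (D(s, r) = (r + s)/122 = (r + s)*(1/122) = r/122 + s/122)
U = 15399/2329 (U = 3*((-4480 + 9613)/(14113 - 11784)) = 3*(5133/2329) = 15399/2329 ≈ 6.6118)
F = 71762573/4658 (F = 3/2 + ((-1*78 + 15399/2329) + 30881)/2 = 3/2 + ((-78 + 15399/2329) + 30881)/2 = 3/2 + (-166263/2329 + 30881)/2 = 3/2 + (½)*(71755586/2329) = 3/2 + 35877793/2329 = 71762573/4658 ≈ 15406.)
1/(D(-104, 193) + F) = 1/(((1/122)*193 + (1/122)*(-104)) + 71762573/4658) = 1/((193/122 - 52/61) + 71762573/4658) = 1/(89/122 + 71762573/4658) = 1/(2188862117/142069) = 142069/2188862117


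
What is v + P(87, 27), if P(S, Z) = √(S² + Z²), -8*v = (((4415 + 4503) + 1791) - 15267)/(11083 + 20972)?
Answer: 2279/128220 + 3*√922 ≈ 91.111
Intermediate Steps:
v = 2279/128220 (v = -(((4415 + 4503) + 1791) - 15267)/(8*(11083 + 20972)) = -((8918 + 1791) - 15267)/(8*32055) = -(10709 - 15267)/(8*32055) = -(-2279)/(4*32055) = -⅛*(-4558/32055) = 2279/128220 ≈ 0.017774)
v + P(87, 27) = 2279/128220 + √(87² + 27²) = 2279/128220 + √(7569 + 729) = 2279/128220 + √8298 = 2279/128220 + 3*√922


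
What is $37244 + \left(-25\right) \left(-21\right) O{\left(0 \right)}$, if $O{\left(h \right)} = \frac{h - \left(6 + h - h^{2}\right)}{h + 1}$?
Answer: $34094$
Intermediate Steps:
$O{\left(h \right)} = \frac{-6 + h^{2}}{1 + h}$ ($O{\left(h \right)} = \frac{h - \left(6 + h - h^{2}\right)}{1 + h} = \frac{-6 + h^{2}}{1 + h}$)
$37244 + \left(-25\right) \left(-21\right) O{\left(0 \right)} = 37244 + \left(-25\right) \left(-21\right) \frac{-6 + 0^{2}}{1 + 0} = 37244 + 525 \frac{-6 + 0}{1} = 37244 + 525 \cdot 1 \left(-6\right) = 37244 + 525 \left(-6\right) = 37244 - 3150 = 34094$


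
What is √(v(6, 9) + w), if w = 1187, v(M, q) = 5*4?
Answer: √1207 ≈ 34.742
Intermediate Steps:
v(M, q) = 20
√(v(6, 9) + w) = √(20 + 1187) = √1207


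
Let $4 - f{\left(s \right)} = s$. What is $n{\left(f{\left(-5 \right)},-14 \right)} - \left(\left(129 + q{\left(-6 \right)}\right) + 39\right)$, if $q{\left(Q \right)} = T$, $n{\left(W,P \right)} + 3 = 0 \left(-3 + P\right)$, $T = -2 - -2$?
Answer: $-171$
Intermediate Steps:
$T = 0$ ($T = -2 + 2 = 0$)
$f{\left(s \right)} = 4 - s$
$n{\left(W,P \right)} = -3$ ($n{\left(W,P \right)} = -3 + 0 \left(-3 + P\right) = -3 + 0 = -3$)
$q{\left(Q \right)} = 0$
$n{\left(f{\left(-5 \right)},-14 \right)} - \left(\left(129 + q{\left(-6 \right)}\right) + 39\right) = -3 - \left(\left(129 + 0\right) + 39\right) = -3 - \left(129 + 39\right) = -3 - 168 = -171$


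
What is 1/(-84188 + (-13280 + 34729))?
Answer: -1/62739 ≈ -1.5939e-5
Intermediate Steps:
1/(-84188 + (-13280 + 34729)) = 1/(-84188 + 21449) = 1/(-62739) = -1/62739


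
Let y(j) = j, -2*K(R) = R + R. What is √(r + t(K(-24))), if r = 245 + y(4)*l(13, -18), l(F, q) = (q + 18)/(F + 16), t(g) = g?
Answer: √269 ≈ 16.401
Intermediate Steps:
K(R) = -R (K(R) = -(R + R)/2 = -R)
l(F, q) = (18 + q)/(16 + F)
r = 245 (r = 245 + 4*((18 - 18)/(16 + 13)) = 245 + 4*(0/29) = 245 + 4*((1/29)*0) = 245 + 4*0 = 245 + 0 = 245)
√(r + t(K(-24))) = √(245 - 1*(-24)) = √(245 + 24) = √269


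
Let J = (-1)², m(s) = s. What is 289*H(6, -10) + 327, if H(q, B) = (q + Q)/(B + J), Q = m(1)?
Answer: 920/9 ≈ 102.22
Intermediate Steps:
Q = 1
J = 1
H(q, B) = (1 + q)/(1 + B) (H(q, B) = (q + 1)/(B + 1) = (1 + q)/(1 + B))
289*H(6, -10) + 327 = 289*((1 + 6)/(1 - 10)) + 327 = 289*(7/(-9)) + 327 = 289*(-⅑*7) + 327 = 289*(-7/9) + 327 = -2023/9 + 327 = 920/9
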